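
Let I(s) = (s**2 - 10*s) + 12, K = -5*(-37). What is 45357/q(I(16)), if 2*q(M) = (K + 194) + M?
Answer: 90714/487 ≈ 186.27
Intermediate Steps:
K = 185
I(s) = 12 + s**2 - 10*s
q(M) = 379/2 + M/2 (q(M) = ((185 + 194) + M)/2 = (379 + M)/2 = 379/2 + M/2)
45357/q(I(16)) = 45357/(379/2 + (12 + 16**2 - 10*16)/2) = 45357/(379/2 + (12 + 256 - 160)/2) = 45357/(379/2 + (1/2)*108) = 45357/(379/2 + 54) = 45357/(487/2) = 45357*(2/487) = 90714/487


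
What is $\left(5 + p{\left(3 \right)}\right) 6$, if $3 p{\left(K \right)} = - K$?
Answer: $24$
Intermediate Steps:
$p{\left(K \right)} = - \frac{K}{3}$ ($p{\left(K \right)} = \frac{\left(-1\right) K}{3} = - \frac{K}{3}$)
$\left(5 + p{\left(3 \right)}\right) 6 = \left(5 - 1\right) 6 = 4 \cdot 6 = 24$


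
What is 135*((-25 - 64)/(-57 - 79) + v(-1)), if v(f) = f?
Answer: -6345/136 ≈ -46.654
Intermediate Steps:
135*((-25 - 64)/(-57 - 79) + v(-1)) = 135*((-25 - 64)/(-57 - 79) - 1) = 135*(-89/(-136) - 1) = 135*(-89*(-1/136) - 1) = 135*(89/136 - 1) = 135*(-47/136) = -6345/136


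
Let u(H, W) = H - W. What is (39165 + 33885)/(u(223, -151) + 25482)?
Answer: 36525/12928 ≈ 2.8253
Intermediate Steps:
(39165 + 33885)/(u(223, -151) + 25482) = (39165 + 33885)/((223 - 1*(-151)) + 25482) = 73050/((223 + 151) + 25482) = 73050/(374 + 25482) = 73050/25856 = 73050*(1/25856) = 36525/12928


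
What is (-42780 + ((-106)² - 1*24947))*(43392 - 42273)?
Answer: -63213429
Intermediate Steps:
(-42780 + ((-106)² - 1*24947))*(43392 - 42273) = (-42780 + (11236 - 24947))*1119 = (-42780 - 13711)*1119 = -56491*1119 = -63213429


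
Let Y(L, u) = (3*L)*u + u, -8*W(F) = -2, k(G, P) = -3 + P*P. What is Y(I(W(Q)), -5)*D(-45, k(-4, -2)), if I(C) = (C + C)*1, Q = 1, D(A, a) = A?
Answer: 1125/2 ≈ 562.50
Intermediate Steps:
k(G, P) = -3 + P**2
W(F) = 1/4 (W(F) = -1/8*(-2) = 1/4)
I(C) = 2*C (I(C) = (2*C)*1 = 2*C)
Y(L, u) = u + 3*L*u (Y(L, u) = 3*L*u + u = u + 3*L*u)
Y(I(W(Q)), -5)*D(-45, k(-4, -2)) = -5*(1 + 3*(2*(1/4)))*(-45) = -5*(1 + 3*(1/2))*(-45) = -5*(1 + 3/2)*(-45) = -5*5/2*(-45) = -25/2*(-45) = 1125/2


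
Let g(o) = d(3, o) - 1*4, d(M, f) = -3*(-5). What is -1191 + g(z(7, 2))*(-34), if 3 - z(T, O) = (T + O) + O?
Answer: -1565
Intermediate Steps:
d(M, f) = 15
z(T, O) = 3 - T - 2*O (z(T, O) = 3 - ((T + O) + O) = 3 - ((O + T) + O) = 3 - (T + 2*O) = 3 + (-T - 2*O) = 3 - T - 2*O)
g(o) = 11 (g(o) = 15 - 1*4 = 15 - 4 = 11)
-1191 + g(z(7, 2))*(-34) = -1191 + 11*(-34) = -1191 - 374 = -1565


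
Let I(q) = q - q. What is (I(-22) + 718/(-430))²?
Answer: 128881/46225 ≈ 2.7881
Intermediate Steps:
I(q) = 0
(I(-22) + 718/(-430))² = (0 + 718/(-430))² = (0 + 718*(-1/430))² = (0 - 359/215)² = (-359/215)² = 128881/46225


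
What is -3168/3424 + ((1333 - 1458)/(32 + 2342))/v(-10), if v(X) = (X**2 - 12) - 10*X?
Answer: -44198263/47755384 ≈ -0.92551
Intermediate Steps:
v(X) = -12 + X**2 - 10*X (v(X) = (-12 + X**2) - 10*X = -12 + X**2 - 10*X)
-3168/3424 + ((1333 - 1458)/(32 + 2342))/v(-10) = -3168/3424 + ((1333 - 1458)/(32 + 2342))/(-12 + (-10)**2 - 10*(-10)) = -3168*1/3424 + (-125/2374)/(-12 + 100 + 100) = -99/107 - 125*1/2374/188 = -99/107 - 125/2374*1/188 = -99/107 - 125/446312 = -44198263/47755384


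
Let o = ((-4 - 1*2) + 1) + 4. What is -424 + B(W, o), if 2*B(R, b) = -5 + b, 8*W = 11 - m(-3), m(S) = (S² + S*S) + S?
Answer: -427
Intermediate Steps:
m(S) = S + 2*S² (m(S) = (S² + S²) + S = 2*S² + S = S + 2*S²)
W = -½ (W = (11 - (-3)*(1 + 2*(-3)))/8 = (11 - (-3)*(1 - 6))/8 = (11 - (-3)*(-5))/8 = (11 - 1*15)/8 = (11 - 15)/8 = (⅛)*(-4) = -½ ≈ -0.50000)
o = -1 (o = ((-4 - 2) + 1) + 4 = (-6 + 1) + 4 = -5 + 4 = -1)
B(R, b) = -5/2 + b/2 (B(R, b) = (-5 + b)/2 = -5/2 + b/2)
-424 + B(W, o) = -424 + (-5/2 + (½)*(-1)) = -424 + (-5/2 - ½) = -424 - 3 = -427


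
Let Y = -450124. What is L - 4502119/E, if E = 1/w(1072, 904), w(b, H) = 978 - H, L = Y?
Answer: -333606930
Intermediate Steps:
L = -450124
E = 1/74 (E = 1/(978 - 1*904) = 1/(978 - 904) = 1/74 ≈ 0.013514)
L - 4502119/E = -450124 - 4502119/1/74 = -450124 - 4502119*74 = -450124 - 333156806 = -333606930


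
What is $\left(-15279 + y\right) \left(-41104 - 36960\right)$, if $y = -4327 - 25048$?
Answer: $3485869856$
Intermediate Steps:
$y = -29375$
$\left(-15279 + y\right) \left(-41104 - 36960\right) = \left(-15279 - 29375\right) \left(-41104 - 36960\right) = \left(-44654\right) \left(-78064\right) = 3485869856$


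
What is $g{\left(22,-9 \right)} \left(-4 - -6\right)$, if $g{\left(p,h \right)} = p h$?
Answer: $-396$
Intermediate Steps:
$g{\left(p,h \right)} = h p$
$g{\left(22,-9 \right)} \left(-4 - -6\right) = \left(-9\right) 22 \left(-4 - -6\right) = - 198 \left(-4 + 6\right) = \left(-198\right) 2 = -396$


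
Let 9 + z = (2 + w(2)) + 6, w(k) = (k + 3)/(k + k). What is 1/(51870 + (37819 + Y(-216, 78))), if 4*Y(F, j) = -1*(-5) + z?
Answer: 16/1435045 ≈ 1.1149e-5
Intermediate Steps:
w(k) = (3 + k)/(2*k) (w(k) = (3 + k)/((2*k)) = (3 + k)*(1/(2*k)) = (3 + k)/(2*k))
z = 1/4 (z = -9 + ((2 + (1/2)*(3 + 2)/2) + 6) = -9 + ((2 + (1/2)*(1/2)*5) + 6) = -9 + ((2 + 5/4) + 6) = -9 + (13/4 + 6) = -9 + 37/4 = 1/4 ≈ 0.25000)
Y(F, j) = 21/16 (Y(F, j) = (-1*(-5) + 1/4)/4 = (5 + 1/4)/4 = (1/4)*(21/4) = 21/16)
1/(51870 + (37819 + Y(-216, 78))) = 1/(51870 + (37819 + 21/16)) = 1/(51870 + 605125/16) = 1/(1435045/16) = 16/1435045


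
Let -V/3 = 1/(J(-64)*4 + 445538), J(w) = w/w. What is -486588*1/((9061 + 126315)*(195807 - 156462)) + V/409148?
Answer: -14325164162079/156808414010433560 ≈ -9.1355e-5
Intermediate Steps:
J(w) = 1
V = -1/148514 (V = -3/(1*4 + 445538) = -3/(4 + 445538) = -3/445542 = -3*1/445542 = -1/148514 ≈ -6.7334e-6)
-486588*1/((9061 + 126315)*(195807 - 156462)) + V/409148 = -486588*1/((9061 + 126315)*(195807 - 156462)) - 1/148514/409148 = -486588/(135376*39345) - 1/148514*1/409148 = -486588/5326368720 - 1/60764206072 = -486588*1/5326368720 - 1/60764206072 = -943/10322420 - 1/60764206072 = -14325164162079/156808414010433560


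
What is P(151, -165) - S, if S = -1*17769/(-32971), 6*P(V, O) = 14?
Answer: 177490/98913 ≈ 1.7944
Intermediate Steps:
P(V, O) = 7/3 (P(V, O) = (⅙)*14 = 7/3)
S = 17769/32971 (S = -17769*(-1/32971) = 17769/32971 ≈ 0.53893)
P(151, -165) - S = 7/3 - 1*17769/32971 = 7/3 - 17769/32971 = 177490/98913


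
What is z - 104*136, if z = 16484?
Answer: 2340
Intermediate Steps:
z - 104*136 = 16484 - 104*136 = 16484 - 1*14144 = 16484 - 14144 = 2340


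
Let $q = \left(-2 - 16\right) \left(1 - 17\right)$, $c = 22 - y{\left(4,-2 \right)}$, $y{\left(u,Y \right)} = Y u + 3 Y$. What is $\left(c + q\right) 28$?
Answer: $9072$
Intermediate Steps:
$y{\left(u,Y \right)} = 3 Y + Y u$
$c = 36$ ($c = 22 - - 2 \left(3 + 4\right) = 22 - \left(-2\right) 7 = 22 - -14 = 22 + 14 = 36$)
$q = 288$ ($q = \left(-18\right) \left(-16\right) = 288$)
$\left(c + q\right) 28 = \left(36 + 288\right) 28 = 324 \cdot 28 = 9072$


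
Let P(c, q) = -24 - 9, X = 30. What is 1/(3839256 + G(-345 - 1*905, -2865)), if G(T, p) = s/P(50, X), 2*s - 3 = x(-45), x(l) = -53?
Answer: 33/126695473 ≈ 2.6047e-7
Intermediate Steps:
P(c, q) = -33
s = -25 (s = 3/2 + (1/2)*(-53) = 3/2 - 53/2 = -25)
G(T, p) = 25/33 (G(T, p) = -25/(-33) = -25*(-1/33) = 25/33)
1/(3839256 + G(-345 - 1*905, -2865)) = 1/(3839256 + 25/33) = 1/(126695473/33) = 33/126695473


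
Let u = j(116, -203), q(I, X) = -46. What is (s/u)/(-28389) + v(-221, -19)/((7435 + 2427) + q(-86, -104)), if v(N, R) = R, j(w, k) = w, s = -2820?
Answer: -2907353/2693775432 ≈ -0.0010793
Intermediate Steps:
u = 116
(s/u)/(-28389) + v(-221, -19)/((7435 + 2427) + q(-86, -104)) = -2820/116/(-28389) - 19/((7435 + 2427) - 46) = -2820*1/116*(-1/28389) - 19/(9862 - 46) = -705/29*(-1/28389) - 19/9816 = 235/274427 - 19*1/9816 = 235/274427 - 19/9816 = -2907353/2693775432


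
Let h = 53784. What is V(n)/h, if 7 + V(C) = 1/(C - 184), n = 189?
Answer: -17/134460 ≈ -0.00012643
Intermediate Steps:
V(C) = -7 + 1/(-184 + C) (V(C) = -7 + 1/(C - 184) = -7 + 1/(-184 + C))
V(n)/h = ((1289 - 7*189)/(-184 + 189))/53784 = ((1289 - 1323)/5)*(1/53784) = ((⅕)*(-34))*(1/53784) = -34/5*1/53784 = -17/134460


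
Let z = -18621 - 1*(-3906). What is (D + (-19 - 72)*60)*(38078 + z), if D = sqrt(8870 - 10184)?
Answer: -127561980 + 70089*I*sqrt(146) ≈ -1.2756e+8 + 8.4689e+5*I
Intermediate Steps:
z = -14715 (z = -18621 + 3906 = -14715)
D = 3*I*sqrt(146) (D = sqrt(-1314) = 3*I*sqrt(146) ≈ 36.249*I)
(D + (-19 - 72)*60)*(38078 + z) = (3*I*sqrt(146) + (-19 - 72)*60)*(38078 - 14715) = (3*I*sqrt(146) - 91*60)*23363 = (3*I*sqrt(146) - 5460)*23363 = (-5460 + 3*I*sqrt(146))*23363 = -127561980 + 70089*I*sqrt(146)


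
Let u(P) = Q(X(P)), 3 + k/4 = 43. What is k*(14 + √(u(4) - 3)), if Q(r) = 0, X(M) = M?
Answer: 2240 + 160*I*√3 ≈ 2240.0 + 277.13*I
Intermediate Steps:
k = 160 (k = -12 + 4*43 = -12 + 172 = 160)
u(P) = 0
k*(14 + √(u(4) - 3)) = 160*(14 + √(0 - 3)) = 160*(14 + √(-3)) = 160*(14 + I*√3) = 2240 + 160*I*√3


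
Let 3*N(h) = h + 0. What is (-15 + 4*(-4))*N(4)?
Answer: -124/3 ≈ -41.333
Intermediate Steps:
N(h) = h/3 (N(h) = (h + 0)/3 = h/3)
(-15 + 4*(-4))*N(4) = (-15 + 4*(-4))*((⅓)*4) = (-15 - 16)*(4/3) = -31*4/3 = -124/3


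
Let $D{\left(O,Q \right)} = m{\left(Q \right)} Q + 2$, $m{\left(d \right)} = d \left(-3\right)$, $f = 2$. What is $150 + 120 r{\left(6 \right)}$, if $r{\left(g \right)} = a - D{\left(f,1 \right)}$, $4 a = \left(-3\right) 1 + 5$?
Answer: $330$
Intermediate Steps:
$m{\left(d \right)} = - 3 d$
$D{\left(O,Q \right)} = 2 - 3 Q^{2}$ ($D{\left(O,Q \right)} = - 3 Q Q + 2 = - 3 Q^{2} + 2 = 2 - 3 Q^{2}$)
$a = \frac{1}{2}$ ($a = \frac{\left(-3\right) 1 + 5}{4} = \frac{-3 + 5}{4} = \frac{1}{4} \cdot 2 = \frac{1}{2} \approx 0.5$)
$r{\left(g \right)} = \frac{3}{2}$ ($r{\left(g \right)} = \frac{1}{2} - \left(2 - 3 \cdot 1^{2}\right) = \frac{1}{2} - \left(2 - 3\right) = \frac{1}{2} - -1 = \frac{1}{2} + 1 = \frac{3}{2}$)
$150 + 120 r{\left(6 \right)} = 150 + 120 \cdot \frac{3}{2} = 150 + 180 = 330$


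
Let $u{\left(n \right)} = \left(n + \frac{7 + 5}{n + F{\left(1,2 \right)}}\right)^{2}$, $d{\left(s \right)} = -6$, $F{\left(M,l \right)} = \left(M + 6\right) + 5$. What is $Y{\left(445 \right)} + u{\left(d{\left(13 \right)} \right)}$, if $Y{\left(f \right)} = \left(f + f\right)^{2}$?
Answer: $792116$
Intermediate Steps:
$F{\left(M,l \right)} = 11 + M$ ($F{\left(M,l \right)} = \left(6 + M\right) + 5 = 11 + M$)
$Y{\left(f \right)} = 4 f^{2}$ ($Y{\left(f \right)} = \left(2 f\right)^{2} = 4 f^{2}$)
$u{\left(n \right)} = \left(n + \frac{12}{12 + n}\right)^{2}$ ($u{\left(n \right)} = \left(n + \frac{7 + 5}{n + \left(11 + 1\right)}\right)^{2} = \left(n + \frac{12}{n + 12}\right)^{2} = \left(n + \frac{12}{12 + n}\right)^{2}$)
$Y{\left(445 \right)} + u{\left(d{\left(13 \right)} \right)} = 4 \cdot 445^{2} + \frac{\left(12 + \left(-6\right)^{2} + 12 \left(-6\right)\right)^{2}}{\left(12 - 6\right)^{2}} = 4 \cdot 198025 + \frac{\left(12 + 36 - 72\right)^{2}}{36} = 792100 + \frac{\left(-24\right)^{2}}{36} = 792100 + \frac{1}{36} \cdot 576 = 792100 + 16 = 792116$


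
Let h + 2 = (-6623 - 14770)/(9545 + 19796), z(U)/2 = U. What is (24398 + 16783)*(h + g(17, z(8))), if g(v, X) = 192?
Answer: 6180930861/793 ≈ 7.7944e+6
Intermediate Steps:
z(U) = 2*U
h = -80075/29341 (h = -2 + (-6623 - 14770)/(9545 + 19796) = -2 - 21393/29341 = -80075/29341 ≈ -2.7291)
(24398 + 16783)*(h + g(17, z(8))) = (24398 + 16783)*(-80075/29341 + 192) = 41181*(5553397/29341) = 6180930861/793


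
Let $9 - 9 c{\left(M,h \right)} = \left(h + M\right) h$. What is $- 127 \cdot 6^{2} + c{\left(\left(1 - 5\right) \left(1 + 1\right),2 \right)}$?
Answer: $- \frac{13709}{3} \approx -4569.7$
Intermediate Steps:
$c{\left(M,h \right)} = 1 - \frac{h \left(M + h\right)}{9}$ ($c{\left(M,h \right)} = 1 - \frac{\left(h + M\right) h}{9} = 1 - \frac{\left(M + h\right) h}{9} = 1 - \frac{h \left(M + h\right)}{9}$)
$- 127 \cdot 6^{2} + c{\left(\left(1 - 5\right) \left(1 + 1\right),2 \right)} = - 127 \cdot 6^{2} - \left(-1 + \frac{4}{9} + \frac{1}{9} \left(1 - 5\right) \left(1 + 1\right) 2\right) = \left(-127\right) 36 - \left(- \frac{5}{9} + \frac{1}{9} \left(1 - 5\right) 2 \cdot 2\right) = -4572 - \left(- \frac{5}{9} + \frac{1}{9} \left(\left(-4\right) 2\right) 2\right) = -4572 - \left(- \frac{5}{9} - \frac{16}{9}\right) = -4572 + \left(1 - \frac{4}{9} + \frac{16}{9}\right) = -4572 + \frac{7}{3} = - \frac{13709}{3}$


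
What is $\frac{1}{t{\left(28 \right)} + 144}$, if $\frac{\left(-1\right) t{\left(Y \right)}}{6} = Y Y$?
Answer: $- \frac{1}{4560} \approx -0.0002193$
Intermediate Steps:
$t{\left(Y \right)} = - 6 Y^{2}$ ($t{\left(Y \right)} = - 6 Y Y = - 6 Y^{2}$)
$\frac{1}{t{\left(28 \right)} + 144} = \frac{1}{- 6 \cdot 28^{2} + 144} = \frac{1}{\left(-6\right) 784 + 144} = \frac{1}{-4704 + 144} = \frac{1}{-4560} = - \frac{1}{4560}$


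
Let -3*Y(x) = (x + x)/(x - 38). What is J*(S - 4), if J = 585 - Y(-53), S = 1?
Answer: -159811/91 ≈ -1756.2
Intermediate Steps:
Y(x) = -2*x/(3*(-38 + x)) (Y(x) = -(x + x)/(3*(x - 38)) = -2*x/(3*(-38 + x)))
J = 159811/273 (J = 585 - (-2)*(-53)/(-114 + 3*(-53)) = 585 - (-2)*(-53)/(-114 - 159) = 585 - (-2)*(-53)/(-273) = 585 - (-2)*(-53)*(-1)/273 = 585 - 1*(-106/273) = 585 + 106/273 = 159811/273 ≈ 585.39)
J*(S - 4) = 159811*(1 - 4)/273 = (159811/273)*(-3) = -159811/91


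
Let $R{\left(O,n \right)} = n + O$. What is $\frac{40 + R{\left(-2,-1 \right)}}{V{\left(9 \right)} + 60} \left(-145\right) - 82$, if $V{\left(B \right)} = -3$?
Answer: $- \frac{10039}{57} \approx -176.12$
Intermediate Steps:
$R{\left(O,n \right)} = O + n$
$\frac{40 + R{\left(-2,-1 \right)}}{V{\left(9 \right)} + 60} \left(-145\right) - 82 = \frac{40 - 3}{-3 + 60} \left(-145\right) - 82 = \frac{40 - 3}{57} \left(-145\right) - 82 = 37 \cdot \frac{1}{57} \left(-145\right) - 82 = \frac{37}{57} \left(-145\right) - 82 = - \frac{5365}{57} - 82 = - \frac{10039}{57}$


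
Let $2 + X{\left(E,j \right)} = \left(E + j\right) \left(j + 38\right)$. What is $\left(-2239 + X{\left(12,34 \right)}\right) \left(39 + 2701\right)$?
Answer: $2934540$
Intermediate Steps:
$X{\left(E,j \right)} = -2 + \left(38 + j\right) \left(E + j\right)$ ($X{\left(E,j \right)} = -2 + \left(E + j\right) \left(j + 38\right) = -2 + \left(E + j\right) \left(38 + j\right) = -2 + \left(38 + j\right) \left(E + j\right)$)
$\left(-2239 + X{\left(12,34 \right)}\right) \left(39 + 2701\right) = \left(-2239 + \left(-2 + 34^{2} + 38 \cdot 12 + 38 \cdot 34 + 12 \cdot 34\right)\right) \left(39 + 2701\right) = \left(-2239 + \left(-2 + 1156 + 456 + 1292 + 408\right)\right) 2740 = \left(-2239 + 3310\right) 2740 = 1071 \cdot 2740 = 2934540$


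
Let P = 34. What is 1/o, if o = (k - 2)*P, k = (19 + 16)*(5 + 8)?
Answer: 1/15402 ≈ 6.4927e-5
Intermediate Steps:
k = 455 (k = 35*13 = 455)
o = 15402 (o = (455 - 2)*34 = 453*34 = 15402)
1/o = 1/15402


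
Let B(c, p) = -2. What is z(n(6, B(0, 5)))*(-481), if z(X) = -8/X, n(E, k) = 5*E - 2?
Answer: 962/7 ≈ 137.43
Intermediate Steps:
n(E, k) = -2 + 5*E
z(n(6, B(0, 5)))*(-481) = -8/(-2 + 5*6)*(-481) = -8/(-2 + 30)*(-481) = -8/28*(-481) = -8*1/28*(-481) = -2/7*(-481) = 962/7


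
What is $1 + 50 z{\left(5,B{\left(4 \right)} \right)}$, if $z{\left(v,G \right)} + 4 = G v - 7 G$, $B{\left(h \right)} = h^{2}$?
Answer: $-1799$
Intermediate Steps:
$z{\left(v,G \right)} = -4 - 7 G + G v$ ($z{\left(v,G \right)} = -4 + \left(G v - 7 G\right) = -4 + \left(- 7 G + G v\right) = -4 - 7 G + G v$)
$1 + 50 z{\left(5,B{\left(4 \right)} \right)} = 1 + 50 \left(-4 - 7 \cdot 4^{2} + 4^{2} \cdot 5\right) = 1 + 50 \left(-4 - 112 + 16 \cdot 5\right) = 1 + 50 \left(-4 - 112 + 80\right) = 1 + 50 \left(-36\right) = 1 - 1800 = -1799$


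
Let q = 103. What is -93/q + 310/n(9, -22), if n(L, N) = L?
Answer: 31093/927 ≈ 33.542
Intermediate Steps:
-93/q + 310/n(9, -22) = -93/103 + 310/9 = 31093/927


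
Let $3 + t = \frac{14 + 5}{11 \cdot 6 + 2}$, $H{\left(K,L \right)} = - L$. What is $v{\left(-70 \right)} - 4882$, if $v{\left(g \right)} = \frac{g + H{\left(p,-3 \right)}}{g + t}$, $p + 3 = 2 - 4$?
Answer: $- \frac{24136934}{4945} \approx -4881.1$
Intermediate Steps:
$p = -5$ ($p = -3 + \left(2 - 4\right) = -3 - 2 = -5$)
$t = - \frac{185}{68}$ ($t = -3 + \frac{14 + 5}{11 \cdot 6 + 2} = -3 + \frac{19}{66 + 2} = -3 + \frac{19}{68} = - \frac{185}{68} \approx -2.7206$)
$v{\left(g \right)} = \frac{3 + g}{- \frac{185}{68} + g}$ ($v{\left(g \right)} = \frac{g - -3}{g - \frac{185}{68}} = \frac{g + 3}{- \frac{185}{68} + g} = \frac{3 + g}{- \frac{185}{68} + g}$)
$v{\left(-70 \right)} - 4882 = \frac{68 \left(3 - 70\right)}{-185 + 68 \left(-70\right)} - 4882 = 68 \frac{1}{-185 - 4760} \left(-67\right) - 4882 = 68 \frac{1}{-4945} \left(-67\right) - 4882 = 68 \left(- \frac{1}{4945}\right) \left(-67\right) - 4882 = \frac{4556}{4945} - 4882 = - \frac{24136934}{4945}$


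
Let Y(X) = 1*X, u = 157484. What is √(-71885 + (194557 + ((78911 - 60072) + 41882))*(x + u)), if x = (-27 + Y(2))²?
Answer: √40361677417 ≈ 2.0090e+5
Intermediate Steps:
Y(X) = X
x = 625 (x = (-27 + 2)² = (-25)² = 625)
√(-71885 + (194557 + ((78911 - 60072) + 41882))*(x + u)) = √(-71885 + (194557 + ((78911 - 60072) + 41882))*(625 + 157484)) = √(-71885 + (194557 + (18839 + 41882))*158109) = √(-71885 + (194557 + 60721)*158109) = √(-71885 + 255278*158109) = √(-71885 + 40361749302) = √40361677417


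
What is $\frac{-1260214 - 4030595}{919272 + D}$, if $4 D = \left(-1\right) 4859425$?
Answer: $\frac{21163236}{1182337} \approx 17.9$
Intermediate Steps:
$D = - \frac{4859425}{4}$ ($D = \frac{\left(-1\right) 4859425}{4} = \frac{1}{4} \left(-4859425\right) = - \frac{4859425}{4} \approx -1.2149 \cdot 10^{6}$)
$\frac{-1260214 - 4030595}{919272 + D} = \frac{-1260214 - 4030595}{919272 - \frac{4859425}{4}} = - \frac{5290809}{- \frac{1182337}{4}} = \left(-5290809\right) \left(- \frac{4}{1182337}\right) = \frac{21163236}{1182337}$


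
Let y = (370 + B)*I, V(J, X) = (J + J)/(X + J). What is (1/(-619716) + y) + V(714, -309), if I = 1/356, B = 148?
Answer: 12362607193/2481962580 ≈ 4.9810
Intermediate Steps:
I = 1/356 ≈ 0.0028090
V(J, X) = 2*J/(J + X) (V(J, X) = (2*J)/(J + X) = 2*J/(J + X))
y = 259/178 (y = (370 + 148)*(1/356) = 518*(1/356) = 259/178 ≈ 1.4551)
(1/(-619716) + y) + V(714, -309) = (1/(-619716) + 259/178) + 2*714/(714 - 309) = (-1/619716 + 259/178) + 2*714/405 = 80253133/55154724 + 2*714*(1/405) = 80253133/55154724 + 476/135 = 12362607193/2481962580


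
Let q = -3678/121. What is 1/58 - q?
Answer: 213445/7018 ≈ 30.414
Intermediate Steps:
q = -3678/121 (q = -3678*1/121 = -3678/121 ≈ -30.397)
1/58 - q = 1/58 - 1*(-3678/121) = 1/58 + 3678/121 = 213445/7018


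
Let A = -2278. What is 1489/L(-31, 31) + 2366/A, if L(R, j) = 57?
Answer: 1628540/64923 ≈ 25.084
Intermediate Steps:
1489/L(-31, 31) + 2366/A = 1489/57 + 2366/(-2278) = 1489*(1/57) + 2366*(-1/2278) = 1489/57 - 1183/1139 = 1628540/64923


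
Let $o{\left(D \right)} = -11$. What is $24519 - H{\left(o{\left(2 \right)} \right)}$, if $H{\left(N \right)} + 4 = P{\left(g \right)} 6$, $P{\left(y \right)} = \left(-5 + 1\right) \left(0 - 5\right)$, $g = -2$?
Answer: $24403$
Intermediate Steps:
$P{\left(y \right)} = 20$ ($P{\left(y \right)} = \left(-4\right) \left(-5\right) = 20$)
$H{\left(N \right)} = 116$ ($H{\left(N \right)} = -4 + 20 \cdot 6 = -4 + 120 = 116$)
$24519 - H{\left(o{\left(2 \right)} \right)} = 24519 - 116 = 24403$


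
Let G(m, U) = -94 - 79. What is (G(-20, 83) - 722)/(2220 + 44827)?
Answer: -895/47047 ≈ -0.019024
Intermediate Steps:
G(m, U) = -173
(G(-20, 83) - 722)/(2220 + 44827) = (-173 - 722)/(2220 + 44827) = -895/47047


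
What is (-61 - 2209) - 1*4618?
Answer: -6888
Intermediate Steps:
(-61 - 2209) - 1*4618 = -2270 - 4618 = -6888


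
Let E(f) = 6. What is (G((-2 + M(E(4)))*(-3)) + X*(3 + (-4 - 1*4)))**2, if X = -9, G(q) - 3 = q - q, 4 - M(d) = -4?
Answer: 2304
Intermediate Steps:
M(d) = 8 (M(d) = 4 - 1*(-4) = 4 + 4 = 8)
G(q) = 3 (G(q) = 3 + (q - q) = 3 + 0 = 3)
(G((-2 + M(E(4)))*(-3)) + X*(3 + (-4 - 1*4)))**2 = (3 - 9*(3 + (-4 - 1*4)))**2 = (3 - 9*(3 + (-4 - 4)))**2 = (3 - 9*(3 - 8))**2 = (3 - 9*(-5))**2 = (3 + 45)**2 = 48**2 = 2304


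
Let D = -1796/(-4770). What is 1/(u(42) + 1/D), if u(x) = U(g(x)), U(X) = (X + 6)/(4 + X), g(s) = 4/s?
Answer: 38614/160027 ≈ 0.24130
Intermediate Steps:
U(X) = (6 + X)/(4 + X)
D = 898/2385 (D = -1796*(-1/4770) = 898/2385 ≈ 0.37652)
u(x) = (6 + 4/x)/(4 + 4/x)
1/(u(42) + 1/D) = 1/((2 + 3*42)/(2*(1 + 42)) + 1/(898/2385)) = 1/((½)*(2 + 126)/43 + 2385/898) = 1/((½)*(1/43)*128 + 2385/898) = 1/(64/43 + 2385/898) = 1/(160027/38614) = 38614/160027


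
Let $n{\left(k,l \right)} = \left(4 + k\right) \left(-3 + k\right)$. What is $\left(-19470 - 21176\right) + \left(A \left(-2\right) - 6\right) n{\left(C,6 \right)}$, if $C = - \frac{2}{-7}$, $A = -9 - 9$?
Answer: $- \frac{2008754}{49} \approx -40995.0$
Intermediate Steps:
$A = -18$
$C = \frac{2}{7}$ ($C = \left(-2\right) \left(- \frac{1}{7}\right) = \frac{2}{7} \approx 0.28571$)
$n{\left(k,l \right)} = \left(-3 + k\right) \left(4 + k\right)$
$\left(-19470 - 21176\right) + \left(A \left(-2\right) - 6\right) n{\left(C,6 \right)} = \left(-19470 - 21176\right) + \left(\left(-18\right) \left(-2\right) - 6\right) \left(-12 + \frac{2}{7} + \left(\frac{2}{7}\right)^{2}\right) = -40646 + \left(36 - 6\right) \left(-12 + \frac{2}{7} + \frac{4}{49}\right) = -40646 + 30 \left(- \frac{570}{49}\right) = -40646 - \frac{17100}{49} = - \frac{2008754}{49}$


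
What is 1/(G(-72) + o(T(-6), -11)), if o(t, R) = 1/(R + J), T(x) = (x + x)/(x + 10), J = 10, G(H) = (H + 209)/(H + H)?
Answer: -144/281 ≈ -0.51245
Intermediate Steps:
G(H) = (209 + H)/(2*H) (G(H) = (209 + H)/((2*H)) = (209 + H)*(1/(2*H)) = (209 + H)/(2*H))
T(x) = 2*x/(10 + x) (T(x) = (2*x)/(10 + x) = 2*x/(10 + x))
o(t, R) = 1/(10 + R) (o(t, R) = 1/(R + 10) = 1/(10 + R))
1/(G(-72) + o(T(-6), -11)) = 1/((½)*(209 - 72)/(-72) + 1/(10 - 11)) = 1/((½)*(-1/72)*137 + 1/(-1)) = 1/(-137/144 - 1) = 1/(-281/144) = -144/281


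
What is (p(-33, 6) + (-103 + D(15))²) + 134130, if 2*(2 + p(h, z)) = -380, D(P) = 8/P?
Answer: 32498419/225 ≈ 1.4444e+5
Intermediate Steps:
p(h, z) = -192 (p(h, z) = -2 + (½)*(-380) = -2 - 190 = -192)
(p(-33, 6) + (-103 + D(15))²) + 134130 = (-192 + (-103 + 8/15)²) + 134130 = (-192 + (-1537/15)²) + 134130 = (-192 + 2362369/225) + 134130 = 2319169/225 + 134130 = 32498419/225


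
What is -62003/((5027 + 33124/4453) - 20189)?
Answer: 276099359/67483262 ≈ 4.0914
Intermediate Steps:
-62003/((5027 + 33124/4453) - 20189) = -62003/(22418355/4453 - 20189) = -62003/(-67483262/4453) = -62003*(-4453/67483262) = 276099359/67483262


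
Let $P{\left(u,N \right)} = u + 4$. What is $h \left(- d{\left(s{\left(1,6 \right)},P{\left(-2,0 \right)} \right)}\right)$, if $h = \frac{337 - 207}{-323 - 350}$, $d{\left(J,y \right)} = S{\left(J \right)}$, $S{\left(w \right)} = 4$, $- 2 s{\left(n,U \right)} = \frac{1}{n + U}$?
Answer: $\frac{520}{673} \approx 0.77266$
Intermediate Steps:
$s{\left(n,U \right)} = - \frac{1}{2 \left(U + n\right)}$ ($s{\left(n,U \right)} = - \frac{1}{2 \left(n + U\right)} = - \frac{1}{2 \left(U + n\right)}$)
$P{\left(u,N \right)} = 4 + u$
$d{\left(J,y \right)} = 4$
$h = - \frac{130}{673}$ ($h = \frac{130}{-673} = 130 \left(- \frac{1}{673}\right) = - \frac{130}{673} \approx -0.19316$)
$h \left(- d{\left(s{\left(1,6 \right)},P{\left(-2,0 \right)} \right)}\right) = - \frac{130 \left(\left(-1\right) 4\right)}{673} = \left(- \frac{130}{673}\right) \left(-4\right) = \frac{520}{673}$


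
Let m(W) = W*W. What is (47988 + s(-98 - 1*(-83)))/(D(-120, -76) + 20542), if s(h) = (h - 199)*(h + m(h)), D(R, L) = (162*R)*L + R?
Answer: 1524/748931 ≈ 0.0020349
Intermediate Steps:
m(W) = W**2
D(R, L) = R + 162*L*R (D(R, L) = 162*L*R + R = R + 162*L*R)
s(h) = (-199 + h)*(h + h**2) (s(h) = (h - 199)*(h + h**2) = (-199 + h)*(h + h**2))
(47988 + s(-98 - 1*(-83)))/(D(-120, -76) + 20542) = (47988 + (-98 - 1*(-83))*(-199 + (-98 - 1*(-83))**2 - 198*(-98 - 1*(-83))))/(-120*(1 + 162*(-76)) + 20542) = (47988 + (-98 + 83)*(-199 + (-98 + 83)**2 - 198*(-98 + 83)))/(-120*(1 - 12312) + 20542) = (47988 - 15*(-199 + (-15)**2 - 198*(-15)))/(-120*(-12311) + 20542) = (47988 - 15*(-199 + 225 + 2970))/(1477320 + 20542) = (47988 - 15*2996)/1497862 = (47988 - 44940)*(1/1497862) = 3048*(1/1497862) = 1524/748931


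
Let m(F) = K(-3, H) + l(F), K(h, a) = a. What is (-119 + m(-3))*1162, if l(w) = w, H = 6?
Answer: -134792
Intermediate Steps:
m(F) = 6 + F
(-119 + m(-3))*1162 = (-119 + (6 - 3))*1162 = (-119 + 3)*1162 = -116*1162 = -134792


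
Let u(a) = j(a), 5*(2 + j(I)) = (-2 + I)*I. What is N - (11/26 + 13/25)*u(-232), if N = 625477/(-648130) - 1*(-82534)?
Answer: 15228459212893/210642250 ≈ 72295.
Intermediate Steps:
j(I) = -2 + I*(-2 + I)/5 (j(I) = -2 + ((-2 + I)*I)/5 = -2 + (I*(-2 + I))/5 = -2 + I*(-2 + I)/5)
u(a) = -2 - 2*a/5 + a²/5
N = 53492135943/648130 (N = 625477*(-1/648130) + 82534 = -625477/648130 + 82534 = 53492135943/648130 ≈ 82533.)
N - (11/26 + 13/25)*u(-232) = 53492135943/648130 - (11/26 + 13/25)*(-2 - ⅖*(-232) + (⅕)*(-232)²) = 53492135943/648130 - (11*(1/26) + 13*(1/25))*(-2 + 464/5 + (⅕)*53824) = 53492135943/648130 - (11/26 + 13/25)*(-2 + 464/5 + 53824/5) = 53492135943/648130 - 613*54278/(650*5) = 53492135943/648130 - 1*16636207/1625 = 53492135943/648130 - 16636207/1625 = 15228459212893/210642250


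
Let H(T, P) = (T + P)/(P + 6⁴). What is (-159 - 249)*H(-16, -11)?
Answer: 11016/1285 ≈ 8.5728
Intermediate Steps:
H(T, P) = (P + T)/(1296 + P) (H(T, P) = (P + T)/(P + 1296) = (P + T)/(1296 + P))
(-159 - 249)*H(-16, -11) = (-159 - 249)*((-11 - 16)/(1296 - 11)) = -408*(-27)/1285 = -408*(-27/1285) = 11016/1285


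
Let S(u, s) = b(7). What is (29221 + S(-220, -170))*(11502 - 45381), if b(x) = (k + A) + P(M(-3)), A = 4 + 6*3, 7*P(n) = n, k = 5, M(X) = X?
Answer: -6936149307/7 ≈ -9.9088e+8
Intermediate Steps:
P(n) = n/7
A = 22 (A = 4 + 18 = 22)
b(x) = 186/7 (b(x) = (5 + 22) + (⅐)*(-3) = 27 - 3/7 = 186/7)
S(u, s) = 186/7
(29221 + S(-220, -170))*(11502 - 45381) = (29221 + 186/7)*(11502 - 45381) = (204733/7)*(-33879) = -6936149307/7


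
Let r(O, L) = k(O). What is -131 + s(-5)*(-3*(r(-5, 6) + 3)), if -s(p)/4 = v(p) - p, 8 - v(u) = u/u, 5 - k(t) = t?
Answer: 1741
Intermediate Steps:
k(t) = 5 - t
r(O, L) = 5 - O
v(u) = 7 (v(u) = 8 - u/u = 8 - 1*1 = 8 - 1 = 7)
s(p) = -28 + 4*p (s(p) = -4*(7 - p) = -28 + 4*p)
-131 + s(-5)*(-3*(r(-5, 6) + 3)) = -131 + (-28 + 4*(-5))*(-3*((5 - 1*(-5)) + 3)) = -131 + (-28 - 20)*(-3*((5 + 5) + 3)) = -131 - (-144)*(10 + 3) = -131 - (-144)*13 = -131 - 48*(-39) = -131 + 1872 = 1741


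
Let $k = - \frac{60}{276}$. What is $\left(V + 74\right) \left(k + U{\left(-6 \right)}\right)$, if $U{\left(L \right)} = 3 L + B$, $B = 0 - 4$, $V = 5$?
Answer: $- \frac{40369}{23} \approx -1755.2$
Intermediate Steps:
$B = -4$
$k = - \frac{5}{23}$ ($k = \left(-60\right) \frac{1}{276} = - \frac{5}{23} \approx -0.21739$)
$U{\left(L \right)} = -4 + 3 L$ ($U{\left(L \right)} = 3 L - 4 = -4 + 3 L$)
$\left(V + 74\right) \left(k + U{\left(-6 \right)}\right) = \left(5 + 74\right) \left(- \frac{5}{23} + \left(-4 + 3 \left(-6\right)\right)\right) = 79 \left(- \frac{5}{23} - 22\right) = 79 \left(- \frac{511}{23}\right) = - \frac{40369}{23}$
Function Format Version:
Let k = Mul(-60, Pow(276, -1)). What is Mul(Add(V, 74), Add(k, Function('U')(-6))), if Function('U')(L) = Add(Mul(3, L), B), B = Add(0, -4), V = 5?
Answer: Rational(-40369, 23) ≈ -1755.2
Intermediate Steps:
B = -4
k = Rational(-5, 23) (k = Mul(-60, Rational(1, 276)) = Rational(-5, 23) ≈ -0.21739)
Function('U')(L) = Add(-4, Mul(3, L)) (Function('U')(L) = Add(Mul(3, L), -4) = Add(-4, Mul(3, L)))
Mul(Add(V, 74), Add(k, Function('U')(-6))) = Mul(Add(5, 74), Add(Rational(-5, 23), Add(-4, Mul(3, -6)))) = Mul(79, Add(Rational(-5, 23), Add(-4, -18))) = Mul(79, Add(Rational(-5, 23), -22)) = Mul(79, Rational(-511, 23)) = Rational(-40369, 23)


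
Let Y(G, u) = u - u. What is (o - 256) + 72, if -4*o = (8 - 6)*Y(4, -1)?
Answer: -184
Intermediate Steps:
Y(G, u) = 0
o = 0 (o = -(8 - 6)*0/4 = -0/2 = -¼*0 = 0)
(o - 256) + 72 = (0 - 256) + 72 = -256 + 72 = -184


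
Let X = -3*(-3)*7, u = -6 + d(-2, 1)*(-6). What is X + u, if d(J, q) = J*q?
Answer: 69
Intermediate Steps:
u = 6 (u = -6 - 2*1*(-6) = -6 - 2*(-6) = -6 + 12 = 6)
X = 63 (X = 9*7 = 63)
X + u = 63 + 6 = 69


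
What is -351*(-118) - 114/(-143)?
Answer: 5922888/143 ≈ 41419.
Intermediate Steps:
-351*(-118) - 114/(-143) = 41418 - 114*(-1/143) = 41418 + 114/143 = 5922888/143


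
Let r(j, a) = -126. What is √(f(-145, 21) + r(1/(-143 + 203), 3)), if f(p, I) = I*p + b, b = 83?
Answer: 4*I*√193 ≈ 55.57*I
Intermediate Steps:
f(p, I) = 83 + I*p (f(p, I) = I*p + 83 = 83 + I*p)
√(f(-145, 21) + r(1/(-143 + 203), 3)) = √((83 + 21*(-145)) - 126) = √((83 - 3045) - 126) = √(-2962 - 126) = √(-3088) = 4*I*√193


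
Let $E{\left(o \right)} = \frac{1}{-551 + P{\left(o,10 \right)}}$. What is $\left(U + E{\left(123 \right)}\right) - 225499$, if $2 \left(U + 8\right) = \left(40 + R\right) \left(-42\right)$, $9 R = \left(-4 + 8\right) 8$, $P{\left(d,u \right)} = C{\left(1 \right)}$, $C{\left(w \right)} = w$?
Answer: $- \frac{373595753}{1650} \approx -2.2642 \cdot 10^{5}$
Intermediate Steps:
$P{\left(d,u \right)} = 1$
$R = \frac{32}{9}$ ($R = \frac{\left(-4 + 8\right) 8}{9} = \frac{4 \cdot 8}{9} = \frac{1}{9} \cdot 32 = \frac{32}{9} \approx 3.5556$)
$U = - \frac{2768}{3}$ ($U = -8 + \frac{\left(40 + \frac{32}{9}\right) \left(-42\right)}{2} = -8 + \frac{\frac{392}{9} \left(-42\right)}{2} = -8 + \frac{1}{2} \left(- \frac{5488}{3}\right) = -8 - \frac{2744}{3} = - \frac{2768}{3} \approx -922.67$)
$E{\left(o \right)} = - \frac{1}{550}$ ($E{\left(o \right)} = \frac{1}{-551 + 1} = \frac{1}{-550} = - \frac{1}{550}$)
$\left(U + E{\left(123 \right)}\right) - 225499 = \left(- \frac{2768}{3} - \frac{1}{550}\right) - 225499 = - \frac{1522403}{1650} - 225499 = - \frac{373595753}{1650}$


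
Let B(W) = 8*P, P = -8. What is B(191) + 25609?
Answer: 25545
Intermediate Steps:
B(W) = -64 (B(W) = 8*(-8) = -64)
B(191) + 25609 = -64 + 25609 = 25545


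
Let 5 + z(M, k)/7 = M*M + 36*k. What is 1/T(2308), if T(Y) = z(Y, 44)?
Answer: 1/37299101 ≈ 2.6810e-8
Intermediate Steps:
z(M, k) = -35 + 7*M**2 + 252*k (z(M, k) = -35 + 7*(M*M + 36*k) = -35 + 7*(M**2 + 36*k) = -35 + (7*M**2 + 252*k) = -35 + 7*M**2 + 252*k)
T(Y) = 11053 + 7*Y**2 (T(Y) = -35 + 7*Y**2 + 252*44 = -35 + 7*Y**2 + 11088 = 11053 + 7*Y**2)
1/T(2308) = 1/(11053 + 7*2308**2) = 1/(11053 + 7*5326864) = 1/(11053 + 37288048) = 1/37299101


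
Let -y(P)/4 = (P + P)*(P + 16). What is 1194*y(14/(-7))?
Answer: 267456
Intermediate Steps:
y(P) = -8*P*(16 + P) (y(P) = -4*(P + P)*(P + 16) = -4*2*P*(16 + P) = -8*P*(16 + P))
1194*y(14/(-7)) = 1194*(-8*14/(-7)*(16 + 14/(-7))) = 1194*(-8*14*(-⅐)*(16 + 14*(-⅐))) = 1194*(-8*(-2)*(16 - 2)) = 1194*(-8*(-2)*14) = 1194*224 = 267456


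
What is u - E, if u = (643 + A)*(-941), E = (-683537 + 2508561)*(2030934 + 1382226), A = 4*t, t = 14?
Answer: -6229099573599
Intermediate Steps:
A = 56 (A = 4*14 = 56)
E = 6229098915840 (E = 1825024*3413160 = 6229098915840)
u = -657759 (u = (643 + 56)*(-941) = 699*(-941) = -657759)
u - E = -657759 - 1*6229098915840 = -657759 - 6229098915840 = -6229099573599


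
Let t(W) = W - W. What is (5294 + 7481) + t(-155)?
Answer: 12775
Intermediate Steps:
t(W) = 0
(5294 + 7481) + t(-155) = (5294 + 7481) + 0 = 12775 + 0 = 12775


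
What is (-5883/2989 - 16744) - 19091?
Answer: -107116698/2989 ≈ -35837.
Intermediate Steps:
(-5883/2989 - 16744) - 19091 = -50053699/2989 - 19091 = -107116698/2989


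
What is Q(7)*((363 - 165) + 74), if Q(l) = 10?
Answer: 2720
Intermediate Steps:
Q(7)*((363 - 165) + 74) = 10*((363 - 165) + 74) = 10*(198 + 74) = 10*272 = 2720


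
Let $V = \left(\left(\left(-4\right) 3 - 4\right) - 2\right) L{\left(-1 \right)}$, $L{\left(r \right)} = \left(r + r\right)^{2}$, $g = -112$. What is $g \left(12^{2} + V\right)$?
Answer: $-8064$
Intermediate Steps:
$L{\left(r \right)} = 4 r^{2}$ ($L{\left(r \right)} = \left(2 r\right)^{2} = 4 r^{2}$)
$V = -72$ ($V = \left(\left(\left(-4\right) 3 - 4\right) - 2\right) 4 \left(-1\right)^{2} = \left(\left(-12 - 4\right) - 2\right) 4 \cdot 1 = \left(-16 - 2\right) 4 = \left(-18\right) 4 = -72$)
$g \left(12^{2} + V\right) = - 112 \left(12^{2} - 72\right) = - 112 \left(144 - 72\right) = \left(-112\right) 72 = -8064$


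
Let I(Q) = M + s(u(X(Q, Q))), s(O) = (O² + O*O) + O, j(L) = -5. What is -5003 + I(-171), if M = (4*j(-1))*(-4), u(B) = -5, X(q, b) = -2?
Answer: -4878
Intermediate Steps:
M = 80 (M = (4*(-5))*(-4) = -20*(-4) = 80)
s(O) = O + 2*O² (s(O) = (O² + O²) + O = 2*O² + O = O + 2*O²)
I(Q) = 125 (I(Q) = 80 - 5*(1 + 2*(-5)) = 80 - 5*(1 - 10) = 80 - 5*(-9) = 80 + 45 = 125)
-5003 + I(-171) = -5003 + 125 = -4878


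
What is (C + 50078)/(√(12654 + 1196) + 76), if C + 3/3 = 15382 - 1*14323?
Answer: -1943168/4037 + 127840*√554/4037 ≈ 264.02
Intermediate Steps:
C = 1058 (C = -1 + (15382 - 1*14323) = -1 + (15382 - 14323) = -1 + 1059 = 1058)
(C + 50078)/(√(12654 + 1196) + 76) = (1058 + 50078)/(√(12654 + 1196) + 76) = 51136/(√13850 + 76) = 51136/(5*√554 + 76) = 51136/(76 + 5*√554)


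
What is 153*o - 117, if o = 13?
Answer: 1872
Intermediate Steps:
153*o - 117 = 153*13 - 117 = 1989 - 117 = 1872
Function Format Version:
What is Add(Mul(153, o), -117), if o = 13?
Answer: 1872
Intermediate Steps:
Add(Mul(153, o), -117) = Add(Mul(153, 13), -117) = Add(1989, -117) = 1872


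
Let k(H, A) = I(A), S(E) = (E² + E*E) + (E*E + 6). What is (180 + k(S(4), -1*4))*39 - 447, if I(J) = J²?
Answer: 7197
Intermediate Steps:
S(E) = 6 + 3*E² (S(E) = (E² + E²) + (E² + 6) = 2*E² + (6 + E²) = 6 + 3*E²)
k(H, A) = A²
(180 + k(S(4), -1*4))*39 - 447 = (180 + (-1*4)²)*39 - 447 = (180 + (-4)²)*39 - 447 = (180 + 16)*39 - 447 = 196*39 - 447 = 7644 - 447 = 7197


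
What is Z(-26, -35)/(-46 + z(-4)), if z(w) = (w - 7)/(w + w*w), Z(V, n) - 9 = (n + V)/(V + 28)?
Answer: 258/563 ≈ 0.45826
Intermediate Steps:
Z(V, n) = 9 + (V + n)/(28 + V) (Z(V, n) = 9 + (n + V)/(V + 28) = 9 + (V + n)/(28 + V))
z(w) = (-7 + w)/(w + w²)
Z(-26, -35)/(-46 + z(-4)) = ((252 - 35 + 10*(-26))/(28 - 26))/(-46 + (-7 - 4)/((-4)*(1 - 4))) = ((252 - 35 - 260)/2)/(-46 - ¼*(-11)/(-3)) = ((½)*(-43))/(-46 - ¼*(-⅓)*(-11)) = -43/(2*(-46 - 11/12)) = -43/(2*(-563/12)) = -43/2*(-12/563) = 258/563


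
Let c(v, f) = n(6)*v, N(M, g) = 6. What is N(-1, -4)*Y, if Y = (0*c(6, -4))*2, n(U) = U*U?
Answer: 0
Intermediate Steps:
n(U) = U²
c(v, f) = 36*v (c(v, f) = 6²*v = 36*v)
Y = 0 (Y = (0*(36*6))*2 = (0*216)*2 = 0*2 = 0)
N(-1, -4)*Y = 6*0 = 0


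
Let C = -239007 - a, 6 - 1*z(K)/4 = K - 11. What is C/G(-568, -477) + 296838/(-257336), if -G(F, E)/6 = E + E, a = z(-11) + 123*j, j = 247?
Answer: -8881394089/184123908 ≈ -48.236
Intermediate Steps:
z(K) = 68 - 4*K (z(K) = 24 - 4*(K - 11) = 24 - 4*(-11 + K) = 24 + (44 - 4*K) = 68 - 4*K)
a = 30493 (a = (68 - 4*(-11)) + 123*247 = (68 + 44) + 30381 = 112 + 30381 = 30493)
G(F, E) = -12*E (G(F, E) = -6*(E + E) = -12*E)
C = -269500 (C = -239007 - 1*30493 = -239007 - 30493 = -269500)
C/G(-568, -477) + 296838/(-257336) = -269500/((-12*(-477))) + 296838/(-257336) = -269500/5724 + 296838*(-1/257336) = -269500*1/5724 - 148419/128668 = -67375/1431 - 148419/128668 = -8881394089/184123908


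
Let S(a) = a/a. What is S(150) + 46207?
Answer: 46208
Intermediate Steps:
S(a) = 1
S(150) + 46207 = 1 + 46207 = 46208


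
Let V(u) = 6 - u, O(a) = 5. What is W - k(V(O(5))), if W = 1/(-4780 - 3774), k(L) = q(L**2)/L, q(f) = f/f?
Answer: -8555/8554 ≈ -1.0001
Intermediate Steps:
q(f) = 1
k(L) = 1/L
W = -1/8554 (W = 1/(-8554) = -1/8554 ≈ -0.00011690)
W - k(V(O(5))) = -1/8554 - 1/(6 - 1*5) = -1/8554 - 1/(6 - 5) = -1/8554 - 1/1 = -1/8554 - 1*1 = -1/8554 - 1 = -8555/8554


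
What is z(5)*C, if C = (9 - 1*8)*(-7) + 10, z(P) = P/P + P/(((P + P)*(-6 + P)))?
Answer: 3/2 ≈ 1.5000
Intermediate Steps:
z(P) = 1 + 1/(2*(-6 + P)) (z(P) = 1 + P/(((2*P)*(-6 + P))) = 1 + P/((2*P*(-6 + P))) = 1 + P*(1/(2*P*(-6 + P))) = 1 + 1/(2*(-6 + P)))
C = 3 (C = (9 - 8)*(-7) + 10 = 1*(-7) + 10 = -7 + 10 = 3)
z(5)*C = ((-11/2 + 5)/(-6 + 5))*3 = (-½/(-1))*3 = -1*(-½)*3 = (½)*3 = 3/2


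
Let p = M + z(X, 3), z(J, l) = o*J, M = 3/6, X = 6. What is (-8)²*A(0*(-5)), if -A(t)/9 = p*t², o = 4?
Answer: 0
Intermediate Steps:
M = ½ (M = 3*(⅙) = ½ ≈ 0.50000)
z(J, l) = 4*J
p = 49/2 (p = ½ + 4*6 = ½ + 24 = 49/2 ≈ 24.500)
A(t) = -441*t²/2
(-8)²*A(0*(-5)) = (-8)²*(-441*(0*(-5))²/2) = 64*(-441/2*0²) = 64*(-441/2*0) = 64*0 = 0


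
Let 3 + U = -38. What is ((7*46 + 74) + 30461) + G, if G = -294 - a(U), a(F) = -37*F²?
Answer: 92760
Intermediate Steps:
U = -41 (U = -3 - 38 = -41)
G = 61903 (G = -294 - (-37)*(-41)² = -294 - (-37)*1681 = -294 - 1*(-62197) = -294 + 62197 = 61903)
((7*46 + 74) + 30461) + G = ((7*46 + 74) + 30461) + 61903 = ((322 + 74) + 30461) + 61903 = (396 + 30461) + 61903 = 30857 + 61903 = 92760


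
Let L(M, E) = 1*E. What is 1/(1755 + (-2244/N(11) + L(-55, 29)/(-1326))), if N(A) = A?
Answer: 1326/2056597 ≈ 0.00064475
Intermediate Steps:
L(M, E) = E
1/(1755 + (-2244/N(11) + L(-55, 29)/(-1326))) = 1/(1755 + (-2244/11 + 29/(-1326))) = 1/(1755 + (-2244*1/11 + 29*(-1/1326))) = 1/(1755 + (-204 - 29/1326)) = 1/(1755 - 270533/1326) = 1/(2056597/1326) = 1326/2056597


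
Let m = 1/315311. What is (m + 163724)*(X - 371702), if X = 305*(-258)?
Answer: -23251026773690680/315311 ≈ -7.3740e+10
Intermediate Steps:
m = 1/315311 ≈ 3.1715e-6
X = -78690
(m + 163724)*(X - 371702) = (1/315311 + 163724)*(-78690 - 371702) = (51623978165/315311)*(-450392) = -23251026773690680/315311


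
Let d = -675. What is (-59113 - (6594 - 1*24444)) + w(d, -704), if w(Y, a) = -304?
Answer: -41567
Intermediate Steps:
(-59113 - (6594 - 1*24444)) + w(d, -704) = (-59113 - (6594 - 1*24444)) - 304 = (-59113 - (6594 - 24444)) - 304 = (-59113 - 1*(-17850)) - 304 = (-59113 + 17850) - 304 = -41263 - 304 = -41567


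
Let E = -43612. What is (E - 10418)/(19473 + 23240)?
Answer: -54030/42713 ≈ -1.2650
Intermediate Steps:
(E - 10418)/(19473 + 23240) = (-43612 - 10418)/(19473 + 23240) = -54030/42713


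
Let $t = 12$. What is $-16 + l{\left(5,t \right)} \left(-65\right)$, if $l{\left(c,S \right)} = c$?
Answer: $-341$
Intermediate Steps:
$-16 + l{\left(5,t \right)} \left(-65\right) = -16 + 5 \left(-65\right) = -16 - 325 = -341$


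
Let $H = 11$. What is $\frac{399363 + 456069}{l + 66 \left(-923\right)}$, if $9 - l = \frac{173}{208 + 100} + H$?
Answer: $- \frac{29274784}{2084837} \approx -14.042$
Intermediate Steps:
$l = - \frac{789}{308}$ ($l = 9 - \left(\frac{173}{208 + 100} + 11\right) = 9 - \left(\frac{173}{308} + 11\right) = 9 - \frac{3561}{308} = - \frac{789}{308} \approx -2.5617$)
$\frac{399363 + 456069}{l + 66 \left(-923\right)} = \frac{399363 + 456069}{- \frac{789}{308} + 66 \left(-923\right)} = \frac{855432}{- \frac{789}{308} - 60918} = \frac{855432}{- \frac{18763533}{308}} = 855432 \left(- \frac{308}{18763533}\right) = - \frac{29274784}{2084837}$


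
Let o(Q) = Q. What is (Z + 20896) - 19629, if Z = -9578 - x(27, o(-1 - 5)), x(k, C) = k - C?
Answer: -8344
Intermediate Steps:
Z = -9611 (Z = -9578 - (27 - (-1 - 5)) = -9578 - (27 - 1*(-6)) = -9578 - (27 + 6) = -9578 - 1*33 = -9578 - 33 = -9611)
(Z + 20896) - 19629 = (-9611 + 20896) - 19629 = 11285 - 19629 = -8344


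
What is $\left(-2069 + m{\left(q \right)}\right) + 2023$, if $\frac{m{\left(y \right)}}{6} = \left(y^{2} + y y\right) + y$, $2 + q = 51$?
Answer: $29060$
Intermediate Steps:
$q = 49$ ($q = -2 + 51 = 49$)
$m{\left(y \right)} = 6 y + 12 y^{2}$ ($m{\left(y \right)} = 6 \left(\left(y^{2} + y y\right) + y\right) = 6 \left(\left(y^{2} + y^{2}\right) + y\right) = 6 \left(2 y^{2} + y\right) = 6 \left(y + 2 y^{2}\right) = 6 y + 12 y^{2}$)
$\left(-2069 + m{\left(q \right)}\right) + 2023 = \left(-2069 + 6 \cdot 49 \left(1 + 2 \cdot 49\right)\right) + 2023 = \left(-2069 + 6 \cdot 49 \left(1 + 98\right)\right) + 2023 = \left(-2069 + 6 \cdot 49 \cdot 99\right) + 2023 = \left(-2069 + 29106\right) + 2023 = 27037 + 2023 = 29060$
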